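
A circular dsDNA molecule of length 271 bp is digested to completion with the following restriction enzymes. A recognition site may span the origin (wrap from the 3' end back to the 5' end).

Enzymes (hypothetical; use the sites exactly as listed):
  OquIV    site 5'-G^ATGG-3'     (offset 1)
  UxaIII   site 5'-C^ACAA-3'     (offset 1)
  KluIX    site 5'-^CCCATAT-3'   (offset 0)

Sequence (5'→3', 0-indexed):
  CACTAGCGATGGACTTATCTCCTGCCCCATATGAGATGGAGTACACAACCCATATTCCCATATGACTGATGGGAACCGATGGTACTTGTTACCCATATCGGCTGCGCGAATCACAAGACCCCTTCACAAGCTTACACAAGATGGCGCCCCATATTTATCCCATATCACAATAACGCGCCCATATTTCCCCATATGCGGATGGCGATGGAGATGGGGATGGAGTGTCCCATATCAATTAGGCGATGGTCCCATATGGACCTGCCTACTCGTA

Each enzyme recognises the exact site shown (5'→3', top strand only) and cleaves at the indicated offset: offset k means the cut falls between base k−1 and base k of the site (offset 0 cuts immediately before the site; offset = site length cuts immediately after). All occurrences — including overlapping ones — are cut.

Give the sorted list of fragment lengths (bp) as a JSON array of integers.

Per-enzyme occurrences:
  OquIV GATGG/1: at [7, 34, 67, 77, 139, 197, 203, 209, 215, 241] ⇒ [8, 35, 68, 78, 140, 198, 204, 210, 216, 242]
  UxaIII CACAA/1: at [43, 111, 124, 134, 165] ⇒ [44, 112, 125, 135, 166]
  KluIX CCCATAT/0: at [25, 48, 56, 91, 147, 158, 177, 187, 225, 247] ⇒ [25, 48, 56, 91, 147, 158, 177, 187, 225, 247]

All cut coordinates (distinct, sorted): [8, 25, 35, 44, 48, 56, 68, 78, 91, 112, 125, 135, 140, 147, 158, 166, 177, 187, 198, 204, 210, 216, 225, 242, 247]

Fragment lengths:
  8→25: 17 bp
  25→35: 10 bp
  35→44: 9 bp
  44→48: 4 bp
  48→56: 8 bp
  56→68: 12 bp
  68→78: 10 bp
  78→91: 13 bp
  91→112: 21 bp
  112→125: 13 bp
  125→135: 10 bp
  135→140: 5 bp
  140→147: 7 bp
  147→158: 11 bp
  158→166: 8 bp
  166→177: 11 bp
  177→187: 10 bp
  187→198: 11 bp
  198→204: 6 bp
  204→210: 6 bp
  210→216: 6 bp
  216→225: 9 bp
  225→242: 17 bp
  242→247: 5 bp
  247→8 (wrap): 271-247+8 = 32 bp

[4,5,5,6,6,6,7,8,8,9,9,10,10,10,10,11,11,11,12,13,13,17,17,21,32]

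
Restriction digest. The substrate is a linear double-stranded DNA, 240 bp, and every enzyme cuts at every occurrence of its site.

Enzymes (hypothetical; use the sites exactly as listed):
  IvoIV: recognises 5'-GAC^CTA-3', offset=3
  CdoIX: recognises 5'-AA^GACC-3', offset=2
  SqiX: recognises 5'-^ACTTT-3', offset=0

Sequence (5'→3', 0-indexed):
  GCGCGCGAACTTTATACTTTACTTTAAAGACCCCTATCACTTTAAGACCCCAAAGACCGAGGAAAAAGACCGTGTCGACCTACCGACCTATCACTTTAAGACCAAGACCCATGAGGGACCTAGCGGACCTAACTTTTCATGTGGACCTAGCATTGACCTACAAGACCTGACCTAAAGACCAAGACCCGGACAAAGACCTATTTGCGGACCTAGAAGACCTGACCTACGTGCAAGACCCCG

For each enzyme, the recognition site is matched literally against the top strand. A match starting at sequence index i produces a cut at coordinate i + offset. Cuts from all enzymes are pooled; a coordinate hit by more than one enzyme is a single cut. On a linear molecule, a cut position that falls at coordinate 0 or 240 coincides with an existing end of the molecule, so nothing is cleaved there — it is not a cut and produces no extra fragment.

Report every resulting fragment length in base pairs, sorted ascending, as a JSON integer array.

[3,3,5,5,5,6,6,6,6,7,7,7,7,8,8,8,8,8,9,9,10,10,11,12,12,12,13,14,15]

Per-enzyme occurrences:
  IvoIV (GACCTA, off=3): starts [76, 84, 116, 125, 143, 154, 168, 194, 206, 220] → cuts [79, 87, 119, 128, 146, 157, 171, 197, 209, 223]
  CdoIX (AAGACC, off=2): starts [26, 43, 52, 65, 97, 103, 161, 174, 180, 192, 213, 231] → cuts [28, 45, 54, 67, 99, 105, 163, 176, 182, 194, 215, 233]
  SqiX (ACTTT, off=0): starts [8, 15, 20, 38, 92, 131] → cuts [8, 15, 20, 38, 92, 131]

Pooled cuts: [8, 15, 20, 28, 38, 45, 54, 67, 79, 87, 92, 99, 105, 119, 128, 131, 146, 157, 163, 171, 176, 182, 194, 197, 209, 215, 223, 233]

Fragments:
  [0,8): 8 bp
  [8,15): 7 bp
  [15,20): 5 bp
  [20,28): 8 bp
  [28,38): 10 bp
  [38,45): 7 bp
  [45,54): 9 bp
  [54,67): 13 bp
  [67,79): 12 bp
  [79,87): 8 bp
  [87,92): 5 bp
  [92,99): 7 bp
  [99,105): 6 bp
  [105,119): 14 bp
  [119,128): 9 bp
  [128,131): 3 bp
  [131,146): 15 bp
  [146,157): 11 bp
  [157,163): 6 bp
  [163,171): 8 bp
  [171,176): 5 bp
  [176,182): 6 bp
  [182,194): 12 bp
  [194,197): 3 bp
  [197,209): 12 bp
  [209,215): 6 bp
  [215,223): 8 bp
  [223,233): 10 bp
  [233,240): 7 bp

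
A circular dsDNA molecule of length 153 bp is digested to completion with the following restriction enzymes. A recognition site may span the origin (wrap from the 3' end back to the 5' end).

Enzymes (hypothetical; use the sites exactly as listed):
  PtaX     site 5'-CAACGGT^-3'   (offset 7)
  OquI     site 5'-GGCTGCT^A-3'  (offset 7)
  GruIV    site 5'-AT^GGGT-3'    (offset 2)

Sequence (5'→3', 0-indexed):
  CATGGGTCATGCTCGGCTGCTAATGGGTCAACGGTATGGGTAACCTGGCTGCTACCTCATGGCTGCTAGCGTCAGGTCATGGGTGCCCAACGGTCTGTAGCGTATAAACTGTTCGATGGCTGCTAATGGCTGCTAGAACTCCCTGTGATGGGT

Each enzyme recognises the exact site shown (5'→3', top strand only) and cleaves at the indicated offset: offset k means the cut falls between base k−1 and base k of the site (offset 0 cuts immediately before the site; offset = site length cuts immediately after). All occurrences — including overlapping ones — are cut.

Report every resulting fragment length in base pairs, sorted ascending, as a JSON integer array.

Per-enzyme occurrences:
  PtaX CAACGGT/7: at [28, 87] ⇒ [35, 94]
  OquI GGCTGCTA/7: at [14, 46, 60, 117, 127] ⇒ [21, 53, 67, 124, 134]
  GruIV ATGGGT/2: at [1, 22, 35, 78, 147] ⇒ [3, 24, 37, 80, 149]

All cut coordinates (distinct, sorted): [3, 21, 24, 35, 37, 53, 67, 80, 94, 124, 134, 149]

Fragments:
  3→21: 18 bp
  21→24: 3 bp
  24→35: 11 bp
  35→37: 2 bp
  37→53: 16 bp
  53→67: 14 bp
  67→80: 13 bp
  80→94: 14 bp
  94→124: 30 bp
  124→134: 10 bp
  134→149: 15 bp
  149→3 (wrap): 153-149+3 = 7 bp

[2,3,7,10,11,13,14,14,15,16,18,30]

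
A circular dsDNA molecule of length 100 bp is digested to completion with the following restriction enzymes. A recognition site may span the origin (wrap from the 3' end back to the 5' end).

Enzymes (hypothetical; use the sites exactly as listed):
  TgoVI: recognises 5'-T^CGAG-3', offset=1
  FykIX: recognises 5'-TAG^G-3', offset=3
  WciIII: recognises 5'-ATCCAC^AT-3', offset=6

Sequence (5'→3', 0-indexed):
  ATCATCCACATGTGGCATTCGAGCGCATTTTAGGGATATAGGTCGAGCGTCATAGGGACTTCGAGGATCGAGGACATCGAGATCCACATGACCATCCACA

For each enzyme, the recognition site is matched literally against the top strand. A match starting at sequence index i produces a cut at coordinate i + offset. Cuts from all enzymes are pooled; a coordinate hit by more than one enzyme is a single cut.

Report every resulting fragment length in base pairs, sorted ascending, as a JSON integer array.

Per-enzyme occurrences:
  TgoVI (TCGAG, off=1): starts [18, 42, 60, 67, 76] → cuts [19, 43, 61, 68, 77]
  FykIX (TAGG, off=3): starts [30, 38, 52] → cuts [33, 41, 55]
  WciIII (ATCCACAT, off=6): starts [3, 81] → cuts [9, 87]

Pooled cuts: [9, 19, 33, 41, 43, 55, 61, 68, 77, 87]

Fragment lengths:
  9→19: 10 bp
  19→33: 14 bp
  33→41: 8 bp
  41→43: 2 bp
  43→55: 12 bp
  55→61: 6 bp
  61→68: 7 bp
  68→77: 9 bp
  77→87: 10 bp
  87→9 (wrap): 100-87+9 = 22 bp

[2,6,7,8,9,10,10,12,14,22]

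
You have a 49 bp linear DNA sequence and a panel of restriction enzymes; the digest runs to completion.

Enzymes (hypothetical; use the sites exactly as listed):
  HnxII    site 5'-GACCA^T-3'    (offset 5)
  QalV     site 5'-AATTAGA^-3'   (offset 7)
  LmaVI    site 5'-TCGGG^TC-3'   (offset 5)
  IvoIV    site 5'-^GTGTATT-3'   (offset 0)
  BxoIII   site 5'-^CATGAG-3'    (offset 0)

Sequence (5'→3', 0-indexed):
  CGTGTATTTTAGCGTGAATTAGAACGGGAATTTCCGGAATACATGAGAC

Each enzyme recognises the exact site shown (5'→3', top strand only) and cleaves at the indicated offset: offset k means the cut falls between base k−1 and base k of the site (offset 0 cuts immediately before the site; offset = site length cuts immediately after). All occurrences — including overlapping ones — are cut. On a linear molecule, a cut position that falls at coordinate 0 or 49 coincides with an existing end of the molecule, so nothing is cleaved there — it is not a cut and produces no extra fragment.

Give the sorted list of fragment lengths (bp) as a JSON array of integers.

[1,8,18,22]

Per-enzyme occurrences:
  HnxII (GACCAT, off=5): no sites
  QalV (AATTAGA, off=7): starts [16] → cuts [23]
  LmaVI (TCGGGTC, off=5): no sites
  IvoIV (GTGTATT, off=0): starts [1] → cuts [1]
  BxoIII (CATGAG, off=0): starts [41] → cuts [41]

Pooled cuts: [1, 23, 41]

Fragment lengths:
  [0,1): 1 bp
  [1,23): 22 bp
  [23,41): 18 bp
  [41,49): 8 bp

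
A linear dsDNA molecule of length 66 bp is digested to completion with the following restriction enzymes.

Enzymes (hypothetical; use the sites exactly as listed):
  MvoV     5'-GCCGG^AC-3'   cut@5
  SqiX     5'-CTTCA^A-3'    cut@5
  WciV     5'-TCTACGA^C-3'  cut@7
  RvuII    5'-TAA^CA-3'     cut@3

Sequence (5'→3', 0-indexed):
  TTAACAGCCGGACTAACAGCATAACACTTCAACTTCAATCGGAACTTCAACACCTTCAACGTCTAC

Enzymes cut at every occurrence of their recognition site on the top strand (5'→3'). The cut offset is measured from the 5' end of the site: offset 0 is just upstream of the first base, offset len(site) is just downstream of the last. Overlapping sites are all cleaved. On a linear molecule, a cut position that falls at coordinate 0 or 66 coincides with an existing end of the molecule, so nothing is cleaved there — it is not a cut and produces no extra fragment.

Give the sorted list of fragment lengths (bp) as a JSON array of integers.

Per-enzyme occurrences:
  MvoV (GCCGGAC, off=5): starts [6] → cuts [11]
  SqiX (CTTCAA, off=5): starts [26, 32, 44, 53] → cuts [31, 37, 49, 58]
  WciV (TCTACGAC, off=7): no sites
  RvuII (TAACA, off=3): starts [1, 13, 21] → cuts [4, 16, 24]

All cut coordinates (distinct, sorted): [4, 11, 16, 24, 31, 37, 49, 58]

Fragments:
  [0,4): 4 bp
  [4,11): 7 bp
  [11,16): 5 bp
  [16,24): 8 bp
  [24,31): 7 bp
  [31,37): 6 bp
  [37,49): 12 bp
  [49,58): 9 bp
  [58,66): 8 bp

[4,5,6,7,7,8,8,9,12]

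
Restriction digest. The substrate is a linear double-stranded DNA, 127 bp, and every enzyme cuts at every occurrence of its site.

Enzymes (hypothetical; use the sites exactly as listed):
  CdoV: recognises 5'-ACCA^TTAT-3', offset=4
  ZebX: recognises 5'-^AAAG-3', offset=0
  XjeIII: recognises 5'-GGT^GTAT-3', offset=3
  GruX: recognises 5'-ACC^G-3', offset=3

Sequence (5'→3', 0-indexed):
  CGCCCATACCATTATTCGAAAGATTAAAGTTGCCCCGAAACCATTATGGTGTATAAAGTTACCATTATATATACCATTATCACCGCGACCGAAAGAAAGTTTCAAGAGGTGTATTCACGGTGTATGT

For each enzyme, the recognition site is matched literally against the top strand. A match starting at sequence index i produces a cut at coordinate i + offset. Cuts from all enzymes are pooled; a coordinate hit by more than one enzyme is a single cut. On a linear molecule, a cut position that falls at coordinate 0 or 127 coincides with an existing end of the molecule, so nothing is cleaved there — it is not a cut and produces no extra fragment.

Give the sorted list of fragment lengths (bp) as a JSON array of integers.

[1,4,4,6,6,7,7,7,8,10,11,11,12,15,18]

Per-enzyme occurrences:
  CdoV ACCATTAT/4: at [7, 39, 60, 72] ⇒ [11, 43, 64, 76]
  ZebX AAAG/0: at [18, 25, 54, 91, 95] ⇒ [18, 25, 54, 91, 95]
  XjeIII GGTGTAT/3: at [47, 107, 118] ⇒ [50, 110, 121]
  GruX ACCG/3: at [81, 87] ⇒ [84, 90]

Pooled cuts: [11, 18, 25, 43, 50, 54, 64, 76, 84, 90, 91, 95, 110, 121]

Fragments:
  [0,11): 11 bp
  [11,18): 7 bp
  [18,25): 7 bp
  [25,43): 18 bp
  [43,50): 7 bp
  [50,54): 4 bp
  [54,64): 10 bp
  [64,76): 12 bp
  [76,84): 8 bp
  [84,90): 6 bp
  [90,91): 1 bp
  [91,95): 4 bp
  [95,110): 15 bp
  [110,121): 11 bp
  [121,127): 6 bp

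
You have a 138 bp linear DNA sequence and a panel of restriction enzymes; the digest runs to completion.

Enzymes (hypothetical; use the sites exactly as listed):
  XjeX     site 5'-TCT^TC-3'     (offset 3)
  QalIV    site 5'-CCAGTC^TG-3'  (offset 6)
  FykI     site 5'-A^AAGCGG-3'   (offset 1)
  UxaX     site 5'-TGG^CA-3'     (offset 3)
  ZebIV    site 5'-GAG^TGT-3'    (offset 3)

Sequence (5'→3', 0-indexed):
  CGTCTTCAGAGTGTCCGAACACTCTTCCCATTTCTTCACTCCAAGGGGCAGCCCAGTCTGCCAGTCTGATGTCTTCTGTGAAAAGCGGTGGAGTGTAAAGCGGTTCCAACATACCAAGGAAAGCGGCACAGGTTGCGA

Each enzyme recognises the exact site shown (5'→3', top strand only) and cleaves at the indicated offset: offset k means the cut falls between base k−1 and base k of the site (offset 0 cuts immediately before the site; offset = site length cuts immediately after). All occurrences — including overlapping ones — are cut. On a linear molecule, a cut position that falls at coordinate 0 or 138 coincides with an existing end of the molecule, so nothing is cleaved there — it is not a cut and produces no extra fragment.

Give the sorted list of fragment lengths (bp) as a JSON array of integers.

[4,5,6,8,8,8,10,11,14,18,23,23]

Site scan:
  XjeX (TCTTC, off=3): starts [2, 22, 32, 71] → cuts [5, 25, 35, 74]
  QalIV (CCAGTCTG, off=6): starts [52, 60] → cuts [58, 66]
  FykI (AAAGCGG, off=1): starts [81, 96, 119] → cuts [82, 97, 120]
  UxaX (TGGCA, off=3): no sites
  ZebIV (GAGTGT, off=3): starts [8, 90] → cuts [11, 93]

All cut coordinates (distinct, sorted): [5, 11, 25, 35, 58, 66, 74, 82, 93, 97, 120]

Fragment lengths:
  [0,5): 5 bp
  [5,11): 6 bp
  [11,25): 14 bp
  [25,35): 10 bp
  [35,58): 23 bp
  [58,66): 8 bp
  [66,74): 8 bp
  [74,82): 8 bp
  [82,93): 11 bp
  [93,97): 4 bp
  [97,120): 23 bp
  [120,138): 18 bp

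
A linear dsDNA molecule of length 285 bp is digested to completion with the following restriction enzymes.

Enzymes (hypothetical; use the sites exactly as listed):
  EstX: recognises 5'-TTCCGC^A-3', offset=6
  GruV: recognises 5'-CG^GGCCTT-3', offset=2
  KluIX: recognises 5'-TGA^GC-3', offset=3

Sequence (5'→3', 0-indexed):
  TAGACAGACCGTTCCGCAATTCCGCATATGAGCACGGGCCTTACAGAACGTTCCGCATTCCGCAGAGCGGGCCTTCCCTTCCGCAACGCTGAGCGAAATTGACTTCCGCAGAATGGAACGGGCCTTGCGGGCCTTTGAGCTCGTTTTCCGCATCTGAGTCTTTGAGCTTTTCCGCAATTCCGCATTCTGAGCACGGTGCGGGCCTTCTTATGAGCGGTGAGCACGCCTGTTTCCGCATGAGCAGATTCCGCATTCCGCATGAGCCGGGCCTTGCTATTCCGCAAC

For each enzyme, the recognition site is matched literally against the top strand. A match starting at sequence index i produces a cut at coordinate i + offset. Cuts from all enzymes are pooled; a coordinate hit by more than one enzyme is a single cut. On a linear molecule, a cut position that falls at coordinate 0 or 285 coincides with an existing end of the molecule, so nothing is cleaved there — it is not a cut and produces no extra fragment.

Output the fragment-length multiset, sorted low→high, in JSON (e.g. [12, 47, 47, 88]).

Scan for sites:
  EstX TTCCGCA/6: at [11, 19, 50, 57, 78, 103, 145, 169, 177, 230, 245, 252, 276] ⇒ [17, 25, 56, 63, 84, 109, 151, 175, 183, 236, 251, 258, 282]
  GruV CGGGCCTT/2: at [34, 67, 118, 127, 198, 264] ⇒ [36, 69, 120, 129, 200, 266]
  KluIX TGAGC/3: at [28, 89, 135, 162, 187, 210, 217, 237, 259] ⇒ [31, 92, 138, 165, 190, 213, 220, 240, 262]

All cut coordinates (distinct, sorted): [17, 25, 31, 36, 56, 63, 69, 84, 92, 109, 120, 129, 138, 151, 165, 175, 183, 190, 200, 213, 220, 236, 240, 251, 258, 262, 266, 282]

Fragments:
  [0,17): 17 bp
  [17,25): 8 bp
  [25,31): 6 bp
  [31,36): 5 bp
  [36,56): 20 bp
  [56,63): 7 bp
  [63,69): 6 bp
  [69,84): 15 bp
  [84,92): 8 bp
  [92,109): 17 bp
  [109,120): 11 bp
  [120,129): 9 bp
  [129,138): 9 bp
  [138,151): 13 bp
  [151,165): 14 bp
  [165,175): 10 bp
  [175,183): 8 bp
  [183,190): 7 bp
  [190,200): 10 bp
  [200,213): 13 bp
  [213,220): 7 bp
  [220,236): 16 bp
  [236,240): 4 bp
  [240,251): 11 bp
  [251,258): 7 bp
  [258,262): 4 bp
  [262,266): 4 bp
  [266,282): 16 bp
  [282,285): 3 bp

[3,4,4,4,5,6,6,7,7,7,7,8,8,8,9,9,10,10,11,11,13,13,14,15,16,16,17,17,20]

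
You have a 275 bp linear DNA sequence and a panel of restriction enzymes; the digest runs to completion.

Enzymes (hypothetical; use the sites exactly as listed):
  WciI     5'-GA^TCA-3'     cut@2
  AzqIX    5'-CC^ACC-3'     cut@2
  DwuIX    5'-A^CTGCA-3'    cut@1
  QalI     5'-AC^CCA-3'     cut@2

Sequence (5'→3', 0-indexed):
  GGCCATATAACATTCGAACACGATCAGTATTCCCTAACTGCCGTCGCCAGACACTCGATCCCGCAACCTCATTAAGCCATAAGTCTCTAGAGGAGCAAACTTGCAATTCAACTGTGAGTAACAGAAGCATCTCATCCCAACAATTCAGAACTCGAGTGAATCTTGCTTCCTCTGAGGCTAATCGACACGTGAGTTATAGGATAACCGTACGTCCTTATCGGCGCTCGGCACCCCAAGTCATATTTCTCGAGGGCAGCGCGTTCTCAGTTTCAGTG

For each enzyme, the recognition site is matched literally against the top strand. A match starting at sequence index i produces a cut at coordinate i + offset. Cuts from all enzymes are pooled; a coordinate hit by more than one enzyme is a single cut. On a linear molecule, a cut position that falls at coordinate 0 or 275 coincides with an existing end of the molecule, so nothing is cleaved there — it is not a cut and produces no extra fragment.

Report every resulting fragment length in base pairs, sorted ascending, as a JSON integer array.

Site scan:
  WciI GATCA/2: at [21] ⇒ [23]
  AzqIX (CCACC, off=2): no sites
  DwuIX (ACTGCA, off=1): no sites
  QalI (ACCCA, off=2): no sites

Pooled cuts: [23]

Fragments:
  [0,23): 23 bp
  [23,275): 252 bp

[23,252]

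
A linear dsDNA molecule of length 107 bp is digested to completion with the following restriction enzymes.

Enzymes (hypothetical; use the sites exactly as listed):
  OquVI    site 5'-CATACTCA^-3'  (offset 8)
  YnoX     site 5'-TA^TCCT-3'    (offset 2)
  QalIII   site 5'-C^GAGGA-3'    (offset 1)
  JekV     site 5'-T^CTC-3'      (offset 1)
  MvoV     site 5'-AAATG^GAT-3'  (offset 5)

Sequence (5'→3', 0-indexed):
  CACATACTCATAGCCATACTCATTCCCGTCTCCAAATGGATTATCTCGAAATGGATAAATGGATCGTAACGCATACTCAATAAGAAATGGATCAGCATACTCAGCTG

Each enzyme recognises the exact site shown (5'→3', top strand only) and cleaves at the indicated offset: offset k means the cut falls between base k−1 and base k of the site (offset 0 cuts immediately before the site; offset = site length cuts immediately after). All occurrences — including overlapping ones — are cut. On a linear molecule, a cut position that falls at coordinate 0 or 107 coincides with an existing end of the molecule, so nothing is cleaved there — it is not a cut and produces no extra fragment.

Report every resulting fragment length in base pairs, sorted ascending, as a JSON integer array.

[4,6,7,8,9,9,10,10,12,14,18]

Per-enzyme occurrences:
  OquVI (CATACTCA, off=8): starts [2, 14, 71, 95] → cuts [10, 22, 79, 103]
  YnoX (TATCCT, off=2): no sites
  QalIII (CGAGGA, off=1): no sites
  JekV (TCTC, off=1): starts [28, 43] → cuts [29, 44]
  MvoV (AAATGGAT, off=5): starts [33, 48, 56, 84] → cuts [38, 53, 61, 89]

Pooled cuts: [10, 22, 29, 38, 44, 53, 61, 79, 89, 103]

Fragment lengths:
  [0,10): 10 bp
  [10,22): 12 bp
  [22,29): 7 bp
  [29,38): 9 bp
  [38,44): 6 bp
  [44,53): 9 bp
  [53,61): 8 bp
  [61,79): 18 bp
  [79,89): 10 bp
  [89,103): 14 bp
  [103,107): 4 bp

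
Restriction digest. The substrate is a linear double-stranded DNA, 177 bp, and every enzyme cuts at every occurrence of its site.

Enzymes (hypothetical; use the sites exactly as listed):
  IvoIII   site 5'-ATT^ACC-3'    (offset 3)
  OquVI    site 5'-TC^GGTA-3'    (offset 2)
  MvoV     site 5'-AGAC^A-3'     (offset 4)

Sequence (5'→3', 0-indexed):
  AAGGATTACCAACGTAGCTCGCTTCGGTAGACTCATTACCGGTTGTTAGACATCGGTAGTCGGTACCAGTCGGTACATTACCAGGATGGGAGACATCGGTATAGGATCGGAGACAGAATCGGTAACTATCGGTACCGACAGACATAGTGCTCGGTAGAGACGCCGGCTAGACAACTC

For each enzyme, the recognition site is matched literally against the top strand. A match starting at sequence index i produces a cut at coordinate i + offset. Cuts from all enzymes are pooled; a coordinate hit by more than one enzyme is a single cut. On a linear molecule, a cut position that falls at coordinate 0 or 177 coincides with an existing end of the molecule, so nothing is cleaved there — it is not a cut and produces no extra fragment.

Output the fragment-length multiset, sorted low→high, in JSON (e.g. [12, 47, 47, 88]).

Site scan:
  IvoIII (ATTACC, off=3): starts [4, 34, 76] → cuts [7, 37, 79]
  OquVI (TCGGTA, off=2): starts [23, 52, 59, 69, 95, 118, 128, 150] → cuts [25, 54, 61, 71, 97, 120, 130, 152]
  MvoV (AGACA, off=4): starts [47, 90, 110, 139, 168] → cuts [51, 94, 114, 143, 172]

Pooled cuts: [7, 25, 37, 51, 54, 61, 71, 79, 94, 97, 114, 120, 130, 143, 152, 172]

Fragment lengths:
  [0,7): 7 bp
  [7,25): 18 bp
  [25,37): 12 bp
  [37,51): 14 bp
  [51,54): 3 bp
  [54,61): 7 bp
  [61,71): 10 bp
  [71,79): 8 bp
  [79,94): 15 bp
  [94,97): 3 bp
  [97,114): 17 bp
  [114,120): 6 bp
  [120,130): 10 bp
  [130,143): 13 bp
  [143,152): 9 bp
  [152,172): 20 bp
  [172,177): 5 bp

[3,3,5,6,7,7,8,9,10,10,12,13,14,15,17,18,20]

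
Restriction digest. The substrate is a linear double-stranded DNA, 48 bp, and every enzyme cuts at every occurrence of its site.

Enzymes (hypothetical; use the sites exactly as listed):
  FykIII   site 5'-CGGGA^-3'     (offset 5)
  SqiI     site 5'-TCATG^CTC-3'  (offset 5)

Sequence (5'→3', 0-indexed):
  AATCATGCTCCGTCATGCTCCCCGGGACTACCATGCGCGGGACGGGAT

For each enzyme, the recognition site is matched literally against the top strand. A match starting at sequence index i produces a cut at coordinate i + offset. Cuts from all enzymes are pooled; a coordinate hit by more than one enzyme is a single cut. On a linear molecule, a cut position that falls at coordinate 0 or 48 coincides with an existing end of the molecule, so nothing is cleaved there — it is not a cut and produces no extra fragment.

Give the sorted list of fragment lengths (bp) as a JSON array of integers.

Per-enzyme occurrences:
  FykIII (CGGGA, off=5): starts [22, 37, 42] → cuts [27, 42, 47]
  SqiI (TCATGCTC, off=5): starts [2, 12] → cuts [7, 17]

All cut coordinates (distinct, sorted): [7, 17, 27, 42, 47]

Fragments:
  [0,7): 7 bp
  [7,17): 10 bp
  [17,27): 10 bp
  [27,42): 15 bp
  [42,47): 5 bp
  [47,48): 1 bp

[1,5,7,10,10,15]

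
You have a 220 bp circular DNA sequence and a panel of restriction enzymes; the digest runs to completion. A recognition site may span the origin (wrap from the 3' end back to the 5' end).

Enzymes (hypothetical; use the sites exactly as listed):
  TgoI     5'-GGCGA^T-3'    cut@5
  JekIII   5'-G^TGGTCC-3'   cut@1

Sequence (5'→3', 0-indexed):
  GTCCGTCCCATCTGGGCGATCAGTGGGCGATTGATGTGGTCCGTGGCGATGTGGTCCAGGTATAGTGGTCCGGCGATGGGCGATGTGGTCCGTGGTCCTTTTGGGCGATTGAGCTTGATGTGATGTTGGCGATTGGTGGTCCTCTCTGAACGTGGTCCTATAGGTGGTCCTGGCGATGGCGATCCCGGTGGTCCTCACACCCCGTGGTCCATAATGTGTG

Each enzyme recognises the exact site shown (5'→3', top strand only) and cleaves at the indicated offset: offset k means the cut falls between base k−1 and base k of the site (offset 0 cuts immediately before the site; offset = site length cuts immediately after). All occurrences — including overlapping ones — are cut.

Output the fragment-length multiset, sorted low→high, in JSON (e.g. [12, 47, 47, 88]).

Scan for sites:
  TgoI GGCGAT/5: at [14, 25, 44, 71, 78, 103, 127, 171, 177] ⇒ [19, 30, 49, 76, 83, 108, 132, 176, 182]
  JekIII GTGGTCC/1: at [35, 50, 64, 84, 91, 135, 151, 163, 187, 203, 217] ⇒ [36, 51, 65, 85, 92, 136, 152, 164, 188, 204, 218]

All cut coordinates (distinct, sorted): [19, 30, 36, 49, 51, 65, 76, 83, 85, 92, 108, 132, 136, 152, 164, 176, 182, 188, 204, 218]

Fragment lengths:
  19→30: 11 bp
  30→36: 6 bp
  36→49: 13 bp
  49→51: 2 bp
  51→65: 14 bp
  65→76: 11 bp
  76→83: 7 bp
  83→85: 2 bp
  85→92: 7 bp
  92→108: 16 bp
  108→132: 24 bp
  132→136: 4 bp
  136→152: 16 bp
  152→164: 12 bp
  164→176: 12 bp
  176→182: 6 bp
  182→188: 6 bp
  188→204: 16 bp
  204→218: 14 bp
  218→19 (wrap): 220-218+19 = 21 bp

[2,2,4,6,6,6,7,7,11,11,12,12,13,14,14,16,16,16,21,24]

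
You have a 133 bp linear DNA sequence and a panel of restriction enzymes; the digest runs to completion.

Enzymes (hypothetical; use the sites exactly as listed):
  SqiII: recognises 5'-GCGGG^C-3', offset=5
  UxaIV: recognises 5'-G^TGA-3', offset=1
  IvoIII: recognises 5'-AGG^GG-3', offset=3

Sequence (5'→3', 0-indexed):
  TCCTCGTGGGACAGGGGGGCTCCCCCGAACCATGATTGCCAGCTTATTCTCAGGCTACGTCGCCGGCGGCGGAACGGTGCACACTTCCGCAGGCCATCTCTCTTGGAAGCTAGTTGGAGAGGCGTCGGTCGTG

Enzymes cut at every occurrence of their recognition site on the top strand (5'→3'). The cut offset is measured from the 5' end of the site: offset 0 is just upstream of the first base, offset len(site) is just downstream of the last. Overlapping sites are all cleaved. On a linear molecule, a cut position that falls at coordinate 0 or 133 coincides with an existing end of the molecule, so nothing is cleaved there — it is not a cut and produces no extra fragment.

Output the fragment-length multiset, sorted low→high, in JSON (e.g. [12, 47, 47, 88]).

[15,118]

Site scan:
  SqiII (GCGGGC, off=5): no sites
  UxaIV (GTGA, off=1): no sites
  IvoIII (AGGGG, off=3): starts [12] → cuts [15]

Pooled cuts: [15]

Fragment lengths:
  [0,15): 15 bp
  [15,133): 118 bp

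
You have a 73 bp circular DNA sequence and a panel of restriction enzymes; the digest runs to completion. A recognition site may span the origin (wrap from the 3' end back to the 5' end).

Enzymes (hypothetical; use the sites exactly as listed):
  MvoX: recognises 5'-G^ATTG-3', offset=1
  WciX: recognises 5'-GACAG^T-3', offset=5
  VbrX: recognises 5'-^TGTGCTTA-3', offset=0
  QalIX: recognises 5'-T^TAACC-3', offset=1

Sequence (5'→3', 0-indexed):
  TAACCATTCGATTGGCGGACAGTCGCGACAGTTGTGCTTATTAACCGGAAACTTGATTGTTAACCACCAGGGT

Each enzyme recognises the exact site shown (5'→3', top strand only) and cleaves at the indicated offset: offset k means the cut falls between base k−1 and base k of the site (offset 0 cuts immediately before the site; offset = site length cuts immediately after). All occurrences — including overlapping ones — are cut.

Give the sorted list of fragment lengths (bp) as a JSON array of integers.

Scan for sites:
  MvoX GATTG/1: at [9, 54] ⇒ [10, 55]
  WciX GACAGT/5: at [17, 26] ⇒ [22, 31]
  VbrX TGTGCTTA/0: at [32] ⇒ [32]
  QalIX TTAACC/1: at [40, 59, 72] ⇒ [0, 41, 60]

All cut coordinates (distinct, sorted): [0, 10, 22, 31, 32, 41, 55, 60]

Fragment lengths:
  0→10: 10 bp
  10→22: 12 bp
  22→31: 9 bp
  31→32: 1 bp
  32→41: 9 bp
  41→55: 14 bp
  55→60: 5 bp
  60→0 (wrap): 73-60+0 = 13 bp

[1,5,9,9,10,12,13,14]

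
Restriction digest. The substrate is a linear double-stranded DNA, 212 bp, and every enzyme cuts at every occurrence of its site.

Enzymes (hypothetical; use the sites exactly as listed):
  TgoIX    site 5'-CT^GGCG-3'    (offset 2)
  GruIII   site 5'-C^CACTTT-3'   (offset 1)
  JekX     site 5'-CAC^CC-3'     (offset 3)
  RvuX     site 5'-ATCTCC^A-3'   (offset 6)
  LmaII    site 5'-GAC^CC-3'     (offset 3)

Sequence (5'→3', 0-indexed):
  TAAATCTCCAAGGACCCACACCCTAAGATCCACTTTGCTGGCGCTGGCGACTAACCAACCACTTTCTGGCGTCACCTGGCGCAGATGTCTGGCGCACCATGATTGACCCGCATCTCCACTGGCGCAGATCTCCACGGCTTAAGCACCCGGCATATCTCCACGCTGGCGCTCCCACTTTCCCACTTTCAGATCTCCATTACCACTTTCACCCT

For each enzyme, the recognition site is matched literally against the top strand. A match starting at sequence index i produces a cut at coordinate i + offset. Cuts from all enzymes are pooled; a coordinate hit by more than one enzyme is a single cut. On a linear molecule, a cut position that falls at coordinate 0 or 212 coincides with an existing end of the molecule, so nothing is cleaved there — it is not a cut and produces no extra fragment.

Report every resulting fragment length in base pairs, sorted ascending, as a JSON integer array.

[3,3,5,5,6,6,6,8,8,8,9,9,9,9,10,10,13,13,13,13,14,15,17]

Site scan:
  TgoIX (CTGGCG, off=2): starts [37, 43, 65, 75, 88, 118, 162] → cuts [39, 45, 67, 77, 90, 120, 164]
  GruIII (CCACTTT, off=1): starts [29, 58, 171, 179, 199] → cuts [30, 59, 172, 180, 200]
  JekX (CACCC, off=3): starts [18, 143, 206] → cuts [21, 146, 209]
  RvuX (ATCTCCA, off=6): starts [3, 111, 127, 153, 189] → cuts [9, 117, 133, 159, 195]
  LmaII (GACCC, off=3): starts [12, 104] → cuts [15, 107]

All cut coordinates (distinct, sorted): [9, 15, 21, 30, 39, 45, 59, 67, 77, 90, 107, 117, 120, 133, 146, 159, 164, 172, 180, 195, 200, 209]

Fragments:
  [0,9): 9 bp
  [9,15): 6 bp
  [15,21): 6 bp
  [21,30): 9 bp
  [30,39): 9 bp
  [39,45): 6 bp
  [45,59): 14 bp
  [59,67): 8 bp
  [67,77): 10 bp
  [77,90): 13 bp
  [90,107): 17 bp
  [107,117): 10 bp
  [117,120): 3 bp
  [120,133): 13 bp
  [133,146): 13 bp
  [146,159): 13 bp
  [159,164): 5 bp
  [164,172): 8 bp
  [172,180): 8 bp
  [180,195): 15 bp
  [195,200): 5 bp
  [200,209): 9 bp
  [209,212): 3 bp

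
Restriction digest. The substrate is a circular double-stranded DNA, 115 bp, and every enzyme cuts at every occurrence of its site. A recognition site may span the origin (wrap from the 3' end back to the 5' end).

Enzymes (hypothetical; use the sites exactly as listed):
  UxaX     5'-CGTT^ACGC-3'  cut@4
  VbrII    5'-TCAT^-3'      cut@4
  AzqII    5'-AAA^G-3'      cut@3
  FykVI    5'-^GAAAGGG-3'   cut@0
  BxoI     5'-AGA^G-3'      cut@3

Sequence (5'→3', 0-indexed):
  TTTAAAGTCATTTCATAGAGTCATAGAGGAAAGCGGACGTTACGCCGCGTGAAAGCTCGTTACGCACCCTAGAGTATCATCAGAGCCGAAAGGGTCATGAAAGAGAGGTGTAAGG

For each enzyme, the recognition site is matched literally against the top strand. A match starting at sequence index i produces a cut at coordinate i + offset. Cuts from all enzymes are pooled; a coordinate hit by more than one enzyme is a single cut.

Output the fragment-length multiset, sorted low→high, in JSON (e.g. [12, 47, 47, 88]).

[2,2,3,3,3,4,4,4,5,5,5,5,7,7,7,9,12,13,15]

Site scan:
  UxaX (CGTTACGC, off=4): starts [37, 57] → cuts [41, 61]
  VbrII (TCAT, off=4): starts [7, 12, 20, 76, 94] → cuts [11, 16, 24, 80, 98]
  AzqII (AAAG, off=3): starts [3, 29, 51, 88, 99] → cuts [6, 32, 54, 91, 102]
  FykVI (GAAAGGG, off=0): starts [87] → cuts [87]
  BxoI (AGAG, off=3): starts [16, 24, 70, 81, 101, 103] → cuts [19, 27, 73, 84, 104, 106]

Pooled cuts: [6, 11, 16, 19, 24, 27, 32, 41, 54, 61, 73, 80, 84, 87, 91, 98, 102, 104, 106]

Fragment lengths:
  6→11: 5 bp
  11→16: 5 bp
  16→19: 3 bp
  19→24: 5 bp
  24→27: 3 bp
  27→32: 5 bp
  32→41: 9 bp
  41→54: 13 bp
  54→61: 7 bp
  61→73: 12 bp
  73→80: 7 bp
  80→84: 4 bp
  84→87: 3 bp
  87→91: 4 bp
  91→98: 7 bp
  98→102: 4 bp
  102→104: 2 bp
  104→106: 2 bp
  106→6 (wrap): 115-106+6 = 15 bp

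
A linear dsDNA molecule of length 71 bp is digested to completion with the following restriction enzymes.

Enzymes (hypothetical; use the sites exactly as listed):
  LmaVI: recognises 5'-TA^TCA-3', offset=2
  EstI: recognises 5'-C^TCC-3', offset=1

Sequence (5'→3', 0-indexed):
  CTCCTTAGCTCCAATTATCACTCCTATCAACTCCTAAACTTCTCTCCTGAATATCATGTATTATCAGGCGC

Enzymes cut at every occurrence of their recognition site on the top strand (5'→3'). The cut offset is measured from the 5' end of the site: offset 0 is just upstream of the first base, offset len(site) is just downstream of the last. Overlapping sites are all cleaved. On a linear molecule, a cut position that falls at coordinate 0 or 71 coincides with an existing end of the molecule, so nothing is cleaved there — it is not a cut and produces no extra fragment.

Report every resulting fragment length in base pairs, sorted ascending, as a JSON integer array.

[1,4,5,5,8,8,8,9,10,13]

Scan for sites:
  LmaVI TATCA/2: at [15, 24, 51, 61] ⇒ [17, 26, 53, 63]
  EstI CTCC/1: at [0, 8, 20, 30, 43] ⇒ [1, 9, 21, 31, 44]

All cut coordinates (distinct, sorted): [1, 9, 17, 21, 26, 31, 44, 53, 63]

Fragments:
  [0,1): 1 bp
  [1,9): 8 bp
  [9,17): 8 bp
  [17,21): 4 bp
  [21,26): 5 bp
  [26,31): 5 bp
  [31,44): 13 bp
  [44,53): 9 bp
  [53,63): 10 bp
  [63,71): 8 bp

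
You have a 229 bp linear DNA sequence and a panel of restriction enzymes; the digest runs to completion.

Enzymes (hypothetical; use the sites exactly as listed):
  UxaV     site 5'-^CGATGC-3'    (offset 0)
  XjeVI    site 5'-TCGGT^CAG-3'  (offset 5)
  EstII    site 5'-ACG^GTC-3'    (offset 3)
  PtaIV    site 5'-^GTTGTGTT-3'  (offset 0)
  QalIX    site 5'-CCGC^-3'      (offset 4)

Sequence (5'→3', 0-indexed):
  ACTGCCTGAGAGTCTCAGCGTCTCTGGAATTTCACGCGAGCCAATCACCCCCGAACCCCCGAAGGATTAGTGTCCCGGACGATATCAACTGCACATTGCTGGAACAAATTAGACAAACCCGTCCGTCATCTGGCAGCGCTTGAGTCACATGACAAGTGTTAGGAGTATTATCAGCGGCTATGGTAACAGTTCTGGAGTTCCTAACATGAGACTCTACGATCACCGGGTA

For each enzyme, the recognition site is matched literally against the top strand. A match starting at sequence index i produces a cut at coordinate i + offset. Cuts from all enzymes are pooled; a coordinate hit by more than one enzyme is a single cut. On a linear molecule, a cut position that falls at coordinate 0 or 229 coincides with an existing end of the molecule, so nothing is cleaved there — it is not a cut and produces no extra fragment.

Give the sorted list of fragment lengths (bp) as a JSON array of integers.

Scan for sites:
  UxaV (CGATGC, off=0): no sites
  XjeVI (TCGGTCAG, off=5): no sites
  EstII (ACGGTC, off=3): no sites
  PtaIV (GTTGTGTT, off=0): no sites
  QalIX (CCGC, off=4): no sites

All cut coordinates (distinct, sorted): ∅

Fragment lengths:
  no cuts → one linear fragment of 229 bp

[229]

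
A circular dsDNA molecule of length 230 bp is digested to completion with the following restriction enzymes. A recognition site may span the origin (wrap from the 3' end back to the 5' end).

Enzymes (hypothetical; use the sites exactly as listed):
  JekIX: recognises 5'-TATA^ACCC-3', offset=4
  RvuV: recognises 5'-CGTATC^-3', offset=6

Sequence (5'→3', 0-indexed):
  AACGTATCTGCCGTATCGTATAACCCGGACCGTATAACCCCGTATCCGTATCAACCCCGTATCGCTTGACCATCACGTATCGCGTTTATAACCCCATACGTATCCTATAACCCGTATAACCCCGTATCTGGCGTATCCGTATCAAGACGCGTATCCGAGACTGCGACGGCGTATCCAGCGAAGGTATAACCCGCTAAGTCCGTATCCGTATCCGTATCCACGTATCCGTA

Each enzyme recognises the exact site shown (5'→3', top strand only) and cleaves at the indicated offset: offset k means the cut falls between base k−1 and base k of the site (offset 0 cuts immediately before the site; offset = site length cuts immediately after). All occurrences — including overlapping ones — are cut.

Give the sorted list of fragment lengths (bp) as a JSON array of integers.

[5,5,6,6,6,6,8,9,9,9,9,10,10,11,12,12,13,14,14,18,18,20]

Per-enzyme occurrences:
  JekIX TATAACCC/4: at [18, 32, 86, 105, 114, 184] ⇒ [22, 36, 90, 109, 118, 188]
  RvuV CGTATC/6: at [2, 11, 40, 46, 57, 75, 98, 122, 131, 137, 149, 169, 200, 206, 212, 220] ⇒ [8, 17, 46, 52, 63, 81, 104, 128, 137, 143, 155, 175, 206, 212, 218, 226]

Pooled cuts: [8, 17, 22, 36, 46, 52, 63, 81, 90, 104, 109, 118, 128, 137, 143, 155, 175, 188, 206, 212, 218, 226]

Fragment lengths:
  8→17: 9 bp
  17→22: 5 bp
  22→36: 14 bp
  36→46: 10 bp
  46→52: 6 bp
  52→63: 11 bp
  63→81: 18 bp
  81→90: 9 bp
  90→104: 14 bp
  104→109: 5 bp
  109→118: 9 bp
  118→128: 10 bp
  128→137: 9 bp
  137→143: 6 bp
  143→155: 12 bp
  155→175: 20 bp
  175→188: 13 bp
  188→206: 18 bp
  206→212: 6 bp
  212→218: 6 bp
  218→226: 8 bp
  226→8 (wrap): 230-226+8 = 12 bp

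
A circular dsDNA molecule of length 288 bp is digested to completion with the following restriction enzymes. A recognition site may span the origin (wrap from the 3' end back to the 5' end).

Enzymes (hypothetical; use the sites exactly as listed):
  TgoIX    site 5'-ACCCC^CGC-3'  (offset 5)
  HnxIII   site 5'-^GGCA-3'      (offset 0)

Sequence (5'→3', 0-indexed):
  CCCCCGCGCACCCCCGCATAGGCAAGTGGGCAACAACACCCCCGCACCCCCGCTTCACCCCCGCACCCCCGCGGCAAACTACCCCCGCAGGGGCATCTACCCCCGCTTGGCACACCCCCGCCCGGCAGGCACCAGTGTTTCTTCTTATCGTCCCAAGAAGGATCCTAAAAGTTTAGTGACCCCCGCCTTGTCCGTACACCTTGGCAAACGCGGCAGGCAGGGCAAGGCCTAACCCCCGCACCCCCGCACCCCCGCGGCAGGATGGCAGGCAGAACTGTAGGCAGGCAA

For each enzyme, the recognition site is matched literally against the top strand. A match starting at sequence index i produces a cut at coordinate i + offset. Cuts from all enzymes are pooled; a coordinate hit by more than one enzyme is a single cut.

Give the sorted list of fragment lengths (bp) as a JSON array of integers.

[3,3,4,4,4,4,5,5,5,6,6,8,8,8,8,8,8,9,9,10,10,11,12,12,13,14,16,19,56]

Site scan:
  TgoIX (ACCCCCGC, off=5): starts [9, 37, 45, 56, 64, 80, 98, 113, 178, 231, 239, 247, 287] → cuts [4, 14, 42, 50, 61, 69, 85, 103, 118, 183, 236, 244, 252]
  HnxIII (GGCA, off=0): starts [20, 28, 72, 91, 108, 123, 127, 202, 211, 215, 220, 255, 263, 267, 279, 283] → cuts [20, 28, 72, 91, 108, 123, 127, 202, 211, 215, 220, 255, 263, 267, 279, 283]

Pooled cuts: [4, 14, 20, 28, 42, 50, 61, 69, 72, 85, 91, 103, 108, 118, 123, 127, 183, 202, 211, 215, 220, 236, 244, 252, 255, 263, 267, 279, 283]

Fragments:
  4→14: 10 bp
  14→20: 6 bp
  20→28: 8 bp
  28→42: 14 bp
  42→50: 8 bp
  50→61: 11 bp
  61→69: 8 bp
  69→72: 3 bp
  72→85: 13 bp
  85→91: 6 bp
  91→103: 12 bp
  103→108: 5 bp
  108→118: 10 bp
  118→123: 5 bp
  123→127: 4 bp
  127→183: 56 bp
  183→202: 19 bp
  202→211: 9 bp
  211→215: 4 bp
  215→220: 5 bp
  220→236: 16 bp
  236→244: 8 bp
  244→252: 8 bp
  252→255: 3 bp
  255→263: 8 bp
  263→267: 4 bp
  267→279: 12 bp
  279→283: 4 bp
  283→4 (wrap): 288-283+4 = 9 bp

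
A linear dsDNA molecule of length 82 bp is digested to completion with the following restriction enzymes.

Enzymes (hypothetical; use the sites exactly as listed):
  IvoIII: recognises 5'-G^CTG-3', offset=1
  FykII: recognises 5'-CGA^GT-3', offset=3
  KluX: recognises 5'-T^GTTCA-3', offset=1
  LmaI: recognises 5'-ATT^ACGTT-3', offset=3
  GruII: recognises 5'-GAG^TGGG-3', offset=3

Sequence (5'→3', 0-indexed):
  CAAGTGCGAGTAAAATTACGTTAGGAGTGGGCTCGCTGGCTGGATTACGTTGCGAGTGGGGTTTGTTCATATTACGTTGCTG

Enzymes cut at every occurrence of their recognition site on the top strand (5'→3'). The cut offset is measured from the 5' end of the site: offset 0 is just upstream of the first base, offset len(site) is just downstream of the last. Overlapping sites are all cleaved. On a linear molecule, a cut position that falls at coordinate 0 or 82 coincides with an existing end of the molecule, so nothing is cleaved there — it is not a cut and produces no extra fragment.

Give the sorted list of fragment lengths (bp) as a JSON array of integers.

[1,3,4,6,7,8,8,8,9,9,9,10]

Site scan:
  IvoIII (GCTG, off=1): starts [34, 38, 78] → cuts [35, 39, 79]
  FykII (CGAGT, off=3): starts [6, 52] → cuts [9, 55]
  KluX (TGTTCA, off=1): starts [63] → cuts [64]
  LmaI (ATTACGTT, off=3): starts [14, 43, 70] → cuts [17, 46, 73]
  GruII (GAGTGGG, off=3): starts [24, 53] → cuts [27, 56]

All cut coordinates (distinct, sorted): [9, 17, 27, 35, 39, 46, 55, 56, 64, 73, 79]

Fragment lengths:
  [0,9): 9 bp
  [9,17): 8 bp
  [17,27): 10 bp
  [27,35): 8 bp
  [35,39): 4 bp
  [39,46): 7 bp
  [46,55): 9 bp
  [55,56): 1 bp
  [56,64): 8 bp
  [64,73): 9 bp
  [73,79): 6 bp
  [79,82): 3 bp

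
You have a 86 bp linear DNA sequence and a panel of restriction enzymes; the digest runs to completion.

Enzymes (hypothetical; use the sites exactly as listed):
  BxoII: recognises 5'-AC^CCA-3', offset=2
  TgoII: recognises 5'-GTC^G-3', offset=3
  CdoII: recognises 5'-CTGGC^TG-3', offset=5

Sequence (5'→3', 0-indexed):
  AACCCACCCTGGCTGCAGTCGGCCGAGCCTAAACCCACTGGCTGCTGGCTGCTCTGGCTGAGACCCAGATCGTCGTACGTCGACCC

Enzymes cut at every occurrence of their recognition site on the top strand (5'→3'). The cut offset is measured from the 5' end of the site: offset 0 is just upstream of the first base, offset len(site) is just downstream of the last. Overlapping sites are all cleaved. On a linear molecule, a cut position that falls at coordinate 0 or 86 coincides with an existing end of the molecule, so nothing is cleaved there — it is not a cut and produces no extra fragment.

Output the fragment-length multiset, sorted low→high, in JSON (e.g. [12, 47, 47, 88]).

Per-enzyme occurrences:
  BxoII ACCCA/2: at [1, 32, 62] ⇒ [3, 34, 64]
  TgoII GTCG/3: at [17, 71, 78] ⇒ [20, 74, 81]
  CdoII CTGGCTG/5: at [8, 37, 44, 53] ⇒ [13, 42, 49, 58]

All cut coordinates (distinct, sorted): [3, 13, 20, 34, 42, 49, 58, 64, 74, 81]

Fragment lengths:
  [0,3): 3 bp
  [3,13): 10 bp
  [13,20): 7 bp
  [20,34): 14 bp
  [34,42): 8 bp
  [42,49): 7 bp
  [49,58): 9 bp
  [58,64): 6 bp
  [64,74): 10 bp
  [74,81): 7 bp
  [81,86): 5 bp

[3,5,6,7,7,7,8,9,10,10,14]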